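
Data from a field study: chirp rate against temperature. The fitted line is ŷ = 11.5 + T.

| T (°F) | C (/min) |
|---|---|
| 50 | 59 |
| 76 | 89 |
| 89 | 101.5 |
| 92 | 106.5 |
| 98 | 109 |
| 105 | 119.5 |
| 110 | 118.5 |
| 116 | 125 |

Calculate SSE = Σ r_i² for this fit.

SSE = 43

T=50: ŷ = 11.5 + 50 = 61.5; r = 59 − 61.5 = -2.5
T=76: ŷ = 11.5 + 76 = 87.5; r = 89 − 87.5 = 1.5
T=89: ŷ = 11.5 + 89 = 100.5; r = 101.5 − 100.5 = 1
T=92: ŷ = 11.5 + 92 = 103.5; r = 106.5 − 103.5 = 3
T=98: ŷ = 11.5 + 98 = 109.5; r = 109 − 109.5 = -0.5
T=105: ŷ = 11.5 + 105 = 116.5; r = 119.5 − 116.5 = 3
T=110: ŷ = 11.5 + 110 = 121.5; r = 118.5 − 121.5 = -3
T=116: ŷ = 11.5 + 116 = 127.5; r = 125 − 127.5 = -2.5
SSE = 6.25 + 2.25 + 1 + 9 + 0.25 + 9 + 9 + 6.25 = 43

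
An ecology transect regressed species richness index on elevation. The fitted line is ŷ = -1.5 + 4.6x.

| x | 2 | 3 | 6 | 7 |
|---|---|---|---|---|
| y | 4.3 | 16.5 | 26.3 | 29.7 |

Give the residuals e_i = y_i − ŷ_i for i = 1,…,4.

x=2: ŷ = -1.5 + 4.6·2 = 7.7; e = 4.3 − 7.7 = -3.4
x=3: ŷ = -1.5 + 4.6·3 = 12.3; e = 16.5 − 12.3 = 4.2
x=6: ŷ = -1.5 + 4.6·6 = 26.1; e = 26.3 − 26.1 = 0.2
x=7: ŷ = -1.5 + 4.6·7 = 30.7; e = 29.7 − 30.7 = -1

-3.4, 4.2, 0.2, -1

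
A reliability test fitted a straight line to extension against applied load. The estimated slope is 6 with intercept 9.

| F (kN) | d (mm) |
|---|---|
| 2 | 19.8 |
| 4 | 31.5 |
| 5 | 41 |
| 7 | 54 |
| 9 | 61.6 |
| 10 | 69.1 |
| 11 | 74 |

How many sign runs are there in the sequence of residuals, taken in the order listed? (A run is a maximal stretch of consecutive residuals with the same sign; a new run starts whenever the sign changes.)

5 runs

F=2: d̂ = 9 + 6·2 = 21; e = 19.8 − 21 = -1.2
F=4: d̂ = 9 + 6·4 = 33; e = 31.5 − 33 = -1.5
F=5: d̂ = 9 + 6·5 = 39; e = 41 − 39 = 2
F=7: d̂ = 9 + 6·7 = 51; e = 54 − 51 = 3
F=9: d̂ = 9 + 6·9 = 63; e = 61.6 − 63 = -1.4
F=10: d̂ = 9 + 6·10 = 69; e = 69.1 − 69 = 0.1
F=11: d̂ = 9 + 6·11 = 75; e = 74 − 75 = -1
Signs: − − + + − + −
Runs: −×2, +×2, −×1, +×1, −×1 → 5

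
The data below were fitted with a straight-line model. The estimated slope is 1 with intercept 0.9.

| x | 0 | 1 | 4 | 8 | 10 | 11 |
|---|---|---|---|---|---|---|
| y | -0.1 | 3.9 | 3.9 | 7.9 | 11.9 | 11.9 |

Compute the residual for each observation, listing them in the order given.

x=0: ŷ = 0.9 + 0 = 0.9; e = -0.1 − 0.9 = -1
x=1: ŷ = 0.9 + 1 = 1.9; e = 3.9 − 1.9 = 2
x=4: ŷ = 0.9 + 4 = 4.9; e = 3.9 − 4.9 = -1
x=8: ŷ = 0.9 + 8 = 8.9; e = 7.9 − 8.9 = -1
x=10: ŷ = 0.9 + 10 = 10.9; e = 11.9 − 10.9 = 1
x=11: ŷ = 0.9 + 11 = 11.9; e = 11.9 − 11.9 = 0

-1, 2, -1, -1, 1, 0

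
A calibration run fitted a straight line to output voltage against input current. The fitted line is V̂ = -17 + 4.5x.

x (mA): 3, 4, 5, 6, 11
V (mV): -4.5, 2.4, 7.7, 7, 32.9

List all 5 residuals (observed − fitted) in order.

-1, 1.4, 2.2, -3, 0.4

x=3: V̂ = -17 + 4.5·3 = -3.5; e = -4.5 − (-3.5) = -1
x=4: V̂ = -17 + 4.5·4 = 1; e = 2.4 − 1 = 1.4
x=5: V̂ = -17 + 4.5·5 = 5.5; e = 7.7 − 5.5 = 2.2
x=6: V̂ = -17 + 4.5·6 = 10; e = 7 − 10 = -3
x=11: V̂ = -17 + 4.5·11 = 32.5; e = 32.9 − 32.5 = 0.4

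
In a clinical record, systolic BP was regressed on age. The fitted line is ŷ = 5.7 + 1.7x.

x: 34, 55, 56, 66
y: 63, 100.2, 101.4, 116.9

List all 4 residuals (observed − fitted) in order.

-0.5, 1, 0.5, -1

x=34: ŷ = 5.7 + 1.7·34 = 63.5; r = 63 − 63.5 = -0.5
x=55: ŷ = 5.7 + 1.7·55 = 99.2; r = 100.2 − 99.2 = 1
x=56: ŷ = 5.7 + 1.7·56 = 100.9; r = 101.4 − 100.9 = 0.5
x=66: ŷ = 5.7 + 1.7·66 = 117.9; r = 116.9 − 117.9 = -1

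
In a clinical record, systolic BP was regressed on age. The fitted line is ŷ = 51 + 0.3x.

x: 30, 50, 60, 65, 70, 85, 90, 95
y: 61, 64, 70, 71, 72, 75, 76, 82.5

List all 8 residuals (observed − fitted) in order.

1, -2, 1, 0.5, 0, -1.5, -2, 3

x=30: ŷ = 51 + 0.3·30 = 60; r = 61 − 60 = 1
x=50: ŷ = 51 + 0.3·50 = 66; r = 64 − 66 = -2
x=60: ŷ = 51 + 0.3·60 = 69; r = 70 − 69 = 1
x=65: ŷ = 51 + 0.3·65 = 70.5; r = 71 − 70.5 = 0.5
x=70: ŷ = 51 + 0.3·70 = 72; r = 72 − 72 = 0
x=85: ŷ = 51 + 0.3·85 = 76.5; r = 75 − 76.5 = -1.5
x=90: ŷ = 51 + 0.3·90 = 78; r = 76 − 78 = -2
x=95: ŷ = 51 + 0.3·95 = 79.5; r = 82.5 − 79.5 = 3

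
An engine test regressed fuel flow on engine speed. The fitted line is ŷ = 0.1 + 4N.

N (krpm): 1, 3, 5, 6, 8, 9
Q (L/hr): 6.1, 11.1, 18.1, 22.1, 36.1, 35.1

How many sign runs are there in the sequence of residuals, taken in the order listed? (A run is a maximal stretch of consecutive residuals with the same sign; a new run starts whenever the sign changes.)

N=1: ŷ = 0.1 + 4·1 = 4.1; e = 6.1 − 4.1 = 2
N=3: ŷ = 0.1 + 4·3 = 12.1; e = 11.1 − 12.1 = -1
N=5: ŷ = 0.1 + 4·5 = 20.1; e = 18.1 − 20.1 = -2
N=6: ŷ = 0.1 + 4·6 = 24.1; e = 22.1 − 24.1 = -2
N=8: ŷ = 0.1 + 4·8 = 32.1; e = 36.1 − 32.1 = 4
N=9: ŷ = 0.1 + 4·9 = 36.1; e = 35.1 − 36.1 = -1
Signs: + − − − + −
Runs: +×1, −×3, +×1, −×1 → 4

4 runs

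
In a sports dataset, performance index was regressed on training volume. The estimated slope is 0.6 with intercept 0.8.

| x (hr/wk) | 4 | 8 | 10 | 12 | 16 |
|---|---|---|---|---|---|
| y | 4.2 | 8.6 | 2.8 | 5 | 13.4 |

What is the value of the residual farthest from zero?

r = -4

x=4: ŷ = 0.8 + 0.6·4 = 3.2; r = 4.2 − 3.2 = 1
x=8: ŷ = 0.8 + 0.6·8 = 5.6; r = 8.6 − 5.6 = 3
x=10: ŷ = 0.8 + 0.6·10 = 6.8; r = 2.8 − 6.8 = -4
x=12: ŷ = 0.8 + 0.6·12 = 8; r = 5 − 8 = -3
x=16: ŷ = 0.8 + 0.6·16 = 10.4; r = 13.4 − 10.4 = 3
Largest |r| is 4 at x = 10, residual -4.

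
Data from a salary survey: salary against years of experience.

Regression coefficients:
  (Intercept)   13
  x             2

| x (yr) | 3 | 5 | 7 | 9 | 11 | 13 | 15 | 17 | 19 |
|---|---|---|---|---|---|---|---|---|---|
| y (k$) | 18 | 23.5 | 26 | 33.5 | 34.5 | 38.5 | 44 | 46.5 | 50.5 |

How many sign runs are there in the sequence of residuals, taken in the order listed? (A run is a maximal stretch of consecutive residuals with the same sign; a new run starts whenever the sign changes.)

7 runs

x=3: ŷ = 13 + 2·3 = 19; r = 18 − 19 = -1
x=5: ŷ = 13 + 2·5 = 23; r = 23.5 − 23 = 0.5
x=7: ŷ = 13 + 2·7 = 27; r = 26 − 27 = -1
x=9: ŷ = 13 + 2·9 = 31; r = 33.5 − 31 = 2.5
x=11: ŷ = 13 + 2·11 = 35; r = 34.5 − 35 = -0.5
x=13: ŷ = 13 + 2·13 = 39; r = 38.5 − 39 = -0.5
x=15: ŷ = 13 + 2·15 = 43; r = 44 − 43 = 1
x=17: ŷ = 13 + 2·17 = 47; r = 46.5 − 47 = -0.5
x=19: ŷ = 13 + 2·19 = 51; r = 50.5 − 51 = -0.5
Signs: − + − + − − + − −
Runs: −×1, +×1, −×1, +×1, −×2, +×1, −×2 → 7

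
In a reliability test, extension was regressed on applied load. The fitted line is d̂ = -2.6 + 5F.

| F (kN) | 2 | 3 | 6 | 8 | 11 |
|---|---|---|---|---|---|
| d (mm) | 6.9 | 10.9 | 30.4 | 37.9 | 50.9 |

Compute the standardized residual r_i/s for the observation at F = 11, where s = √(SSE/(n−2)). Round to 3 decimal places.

F=2: d̂ = -2.6 + 5·2 = 7.4; r = 6.9 − 7.4 = -0.5
F=3: d̂ = -2.6 + 5·3 = 12.4; r = 10.9 − 12.4 = -1.5
F=6: d̂ = -2.6 + 5·6 = 27.4; r = 30.4 − 27.4 = 3
F=8: d̂ = -2.6 + 5·8 = 37.4; r = 37.9 − 37.4 = 0.5
F=11: d̂ = -2.6 + 5·11 = 52.4; r = 50.9 − 52.4 = -1.5
SSE = 0.25 + 2.25 + 9 + 0.25 + 2.25 = 14
s = √(14/3) = 2.16025
r/s = -1.5 / 2.16025 = -0.694

-0.694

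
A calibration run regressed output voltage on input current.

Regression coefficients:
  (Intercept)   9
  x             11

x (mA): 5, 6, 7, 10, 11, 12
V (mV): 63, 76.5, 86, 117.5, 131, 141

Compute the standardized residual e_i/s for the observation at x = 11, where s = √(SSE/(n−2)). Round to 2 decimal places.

0.78

x=5: ŷ = 9 + 11·5 = 64; e = 63 − 64 = -1
x=6: ŷ = 9 + 11·6 = 75; e = 76.5 − 75 = 1.5
x=7: ŷ = 9 + 11·7 = 86; e = 86 − 86 = 0
x=10: ŷ = 9 + 11·10 = 119; e = 117.5 − 119 = -1.5
x=11: ŷ = 9 + 11·11 = 130; e = 131 − 130 = 1
x=12: ŷ = 9 + 11·12 = 141; e = 141 − 141 = 0
SSE = 1 + 2.25 + 0 + 2.25 + 1 + 0 = 6.5
s = √(6.5/4) = 1.27475
e/s = 1 / 1.27475 = 0.78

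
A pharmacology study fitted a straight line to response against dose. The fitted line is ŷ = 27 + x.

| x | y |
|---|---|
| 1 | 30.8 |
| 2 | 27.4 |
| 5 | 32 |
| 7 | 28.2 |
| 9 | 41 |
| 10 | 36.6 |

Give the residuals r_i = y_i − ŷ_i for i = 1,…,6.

2.8, -1.6, 0, -5.8, 5, -0.4

x=1: ŷ = 27 + 1 = 28; r = 30.8 − 28 = 2.8
x=2: ŷ = 27 + 2 = 29; r = 27.4 − 29 = -1.6
x=5: ŷ = 27 + 5 = 32; r = 32 − 32 = 0
x=7: ŷ = 27 + 7 = 34; r = 28.2 − 34 = -5.8
x=9: ŷ = 27 + 9 = 36; r = 41 − 36 = 5
x=10: ŷ = 27 + 10 = 37; r = 36.6 − 37 = -0.4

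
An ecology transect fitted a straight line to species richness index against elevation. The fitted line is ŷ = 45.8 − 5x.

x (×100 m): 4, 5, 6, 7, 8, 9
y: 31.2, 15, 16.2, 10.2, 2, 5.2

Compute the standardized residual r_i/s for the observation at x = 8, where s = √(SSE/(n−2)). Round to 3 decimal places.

-0.771

x=4: ŷ = 45.8 − 5·4 = 25.8; r = 31.2 − 25.8 = 5.4
x=5: ŷ = 45.8 − 5·5 = 20.8; r = 15 − 20.8 = -5.8
x=6: ŷ = 45.8 − 5·6 = 15.8; r = 16.2 − 15.8 = 0.4
x=7: ŷ = 45.8 − 5·7 = 10.8; r = 10.2 − 10.8 = -0.6
x=8: ŷ = 45.8 − 5·8 = 5.8; r = 2 − 5.8 = -3.8
x=9: ŷ = 45.8 − 5·9 = 0.8; r = 5.2 − 0.8 = 4.4
SSE = 29.16 + 33.64 + 0.16 + 0.36 + 14.44 + 19.36 = 97.12
s = √(97.12/4) = 4.92747
r/s = -3.8 / 4.92747 = -0.771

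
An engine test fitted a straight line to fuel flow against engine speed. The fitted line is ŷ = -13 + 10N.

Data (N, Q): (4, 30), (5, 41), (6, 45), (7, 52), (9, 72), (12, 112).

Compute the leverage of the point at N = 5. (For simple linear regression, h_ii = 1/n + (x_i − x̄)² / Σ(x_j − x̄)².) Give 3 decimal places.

N̄ = (4 + 5 + 6 + 7 + 9 + 12)/6 = 7.16667
Σ(N − N̄)² = 10.0278 + 4.69444 + 1.36111 + 0.0277778 + 3.36111 + 23.3611 = 42.8333
h = 1/6 + (-2.16667)²/42.8333 = 0.166667 + 0.109598 = 0.276

h = 0.276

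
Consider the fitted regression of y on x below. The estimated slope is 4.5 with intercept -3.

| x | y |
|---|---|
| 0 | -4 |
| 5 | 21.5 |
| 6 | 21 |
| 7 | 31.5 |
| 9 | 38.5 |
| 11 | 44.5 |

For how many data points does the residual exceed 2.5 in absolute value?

x=0: ŷ = -3 + 4.5·0 = -3; r = -4 − (-3) = -1
x=5: ŷ = -3 + 4.5·5 = 19.5; r = 21.5 − 19.5 = 2
x=6: ŷ = -3 + 4.5·6 = 24; r = 21 − 24 = -3
x=7: ŷ = -3 + 4.5·7 = 28.5; r = 31.5 − 28.5 = 3
x=9: ŷ = -3 + 4.5·9 = 37.5; r = 38.5 − 37.5 = 1
x=11: ŷ = -3 + 4.5·11 = 46.5; r = 44.5 − 46.5 = -2
|r| > 2.5: x=6 (|r|=3), x=7 (|r|=3) → 2

2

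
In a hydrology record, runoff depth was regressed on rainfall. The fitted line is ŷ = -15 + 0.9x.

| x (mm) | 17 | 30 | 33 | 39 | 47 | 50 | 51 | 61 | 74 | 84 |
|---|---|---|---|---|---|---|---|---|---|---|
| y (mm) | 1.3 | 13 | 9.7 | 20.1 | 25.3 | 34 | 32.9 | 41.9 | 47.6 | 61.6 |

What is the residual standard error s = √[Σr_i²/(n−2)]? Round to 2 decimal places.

x=17: ŷ = -15 + 0.9·17 = 0.3; r = 1.3 − 0.3 = 1
x=30: ŷ = -15 + 0.9·30 = 12; r = 13 − 12 = 1
x=33: ŷ = -15 + 0.9·33 = 14.7; r = 9.7 − 14.7 = -5
x=39: ŷ = -15 + 0.9·39 = 20.1; r = 20.1 − 20.1 = 0
x=47: ŷ = -15 + 0.9·47 = 27.3; r = 25.3 − 27.3 = -2
x=50: ŷ = -15 + 0.9·50 = 30; r = 34 − 30 = 4
x=51: ŷ = -15 + 0.9·51 = 30.9; r = 32.9 − 30.9 = 2
x=61: ŷ = -15 + 0.9·61 = 39.9; r = 41.9 − 39.9 = 2
x=74: ŷ = -15 + 0.9·74 = 51.6; r = 47.6 − 51.6 = -4
x=84: ŷ = -15 + 0.9·84 = 60.6; r = 61.6 − 60.6 = 1
SSE = 1 + 1 + 25 + 0 + 4 + 16 + 4 + 4 + 16 + 1 = 72
s = √(72/8) = √9 ≈ 3.00

s = 3.00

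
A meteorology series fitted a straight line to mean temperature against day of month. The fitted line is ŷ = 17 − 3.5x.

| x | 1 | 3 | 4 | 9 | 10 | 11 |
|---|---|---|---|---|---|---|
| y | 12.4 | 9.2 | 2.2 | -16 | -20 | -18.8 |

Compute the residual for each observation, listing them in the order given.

-1.1, 2.7, -0.8, -1.5, -2, 2.7

x=1: ŷ = 17 − 3.5·1 = 13.5; e = 12.4 − 13.5 = -1.1
x=3: ŷ = 17 − 3.5·3 = 6.5; e = 9.2 − 6.5 = 2.7
x=4: ŷ = 17 − 3.5·4 = 3; e = 2.2 − 3 = -0.8
x=9: ŷ = 17 − 3.5·9 = -14.5; e = -16 − (-14.5) = -1.5
x=10: ŷ = 17 − 3.5·10 = -18; e = -20 − (-18) = -2
x=11: ŷ = 17 − 3.5·11 = -21.5; e = -18.8 − (-21.5) = 2.7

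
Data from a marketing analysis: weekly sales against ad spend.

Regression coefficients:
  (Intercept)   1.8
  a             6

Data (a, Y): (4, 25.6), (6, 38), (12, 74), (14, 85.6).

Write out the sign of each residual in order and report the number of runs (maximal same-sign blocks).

3 runs

a=4: Ŷ = 1.8 + 6·4 = 25.8; r = 25.6 − 25.8 = -0.2
a=6: Ŷ = 1.8 + 6·6 = 37.8; r = 38 − 37.8 = 0.2
a=12: Ŷ = 1.8 + 6·12 = 73.8; r = 74 − 73.8 = 0.2
a=14: Ŷ = 1.8 + 6·14 = 85.8; r = 85.6 − 85.8 = -0.2
Signs: − + + −
Runs: −×1, +×2, −×1 → 3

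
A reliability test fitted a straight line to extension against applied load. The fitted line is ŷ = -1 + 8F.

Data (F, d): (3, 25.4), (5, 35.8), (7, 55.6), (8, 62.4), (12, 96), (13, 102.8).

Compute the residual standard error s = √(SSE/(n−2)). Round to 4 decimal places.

s = 2.1071

F=3: ŷ = -1 + 8·3 = 23; r = 25.4 − 23 = 2.4
F=5: ŷ = -1 + 8·5 = 39; r = 35.8 − 39 = -3.2
F=7: ŷ = -1 + 8·7 = 55; r = 55.6 − 55 = 0.6
F=8: ŷ = -1 + 8·8 = 63; r = 62.4 − 63 = -0.6
F=12: ŷ = -1 + 8·12 = 95; r = 96 − 95 = 1
F=13: ŷ = -1 + 8·13 = 103; r = 102.8 − 103 = -0.2
SSE = 5.76 + 10.24 + 0.36 + 0.36 + 1 + 0.04 = 17.76
s = √(17.76/4) = √4.44 ≈ 2.1071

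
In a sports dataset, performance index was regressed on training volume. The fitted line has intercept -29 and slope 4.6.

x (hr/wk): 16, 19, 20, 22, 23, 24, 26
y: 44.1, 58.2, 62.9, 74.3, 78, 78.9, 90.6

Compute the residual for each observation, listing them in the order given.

-0.5, -0.2, -0.1, 2.1, 1.2, -2.5, 0

x=16: ŷ = -29 + 4.6·16 = 44.6; r = 44.1 − 44.6 = -0.5
x=19: ŷ = -29 + 4.6·19 = 58.4; r = 58.2 − 58.4 = -0.2
x=20: ŷ = -29 + 4.6·20 = 63; r = 62.9 − 63 = -0.1
x=22: ŷ = -29 + 4.6·22 = 72.2; r = 74.3 − 72.2 = 2.1
x=23: ŷ = -29 + 4.6·23 = 76.8; r = 78 − 76.8 = 1.2
x=24: ŷ = -29 + 4.6·24 = 81.4; r = 78.9 − 81.4 = -2.5
x=26: ŷ = -29 + 4.6·26 = 90.6; r = 90.6 − 90.6 = 0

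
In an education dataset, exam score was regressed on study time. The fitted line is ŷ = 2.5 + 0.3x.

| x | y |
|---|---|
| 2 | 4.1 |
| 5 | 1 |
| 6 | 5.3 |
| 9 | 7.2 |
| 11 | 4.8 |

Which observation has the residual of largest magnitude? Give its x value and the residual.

x=2: ŷ = 2.5 + 0.3·2 = 3.1; r = 4.1 − 3.1 = 1
x=5: ŷ = 2.5 + 0.3·5 = 4; r = 1 − 4 = -3
x=6: ŷ = 2.5 + 0.3·6 = 4.3; r = 5.3 − 4.3 = 1
x=9: ŷ = 2.5 + 0.3·9 = 5.2; r = 7.2 − 5.2 = 2
x=11: ŷ = 2.5 + 0.3·11 = 5.8; r = 4.8 − 5.8 = -1
Largest |r| is 3 at x = 5, residual -3.

x = 5, r = -3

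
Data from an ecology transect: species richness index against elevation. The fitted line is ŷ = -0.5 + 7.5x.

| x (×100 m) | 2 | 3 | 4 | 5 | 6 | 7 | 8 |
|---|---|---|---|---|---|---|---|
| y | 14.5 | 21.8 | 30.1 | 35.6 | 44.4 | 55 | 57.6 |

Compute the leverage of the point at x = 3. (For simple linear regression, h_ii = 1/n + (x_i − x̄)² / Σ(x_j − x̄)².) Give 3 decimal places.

h = 0.286

x̄ = (2 + 3 + 4 + 5 + 6 + 7 + 8)/7 = 5
Σ(x − x̄)² = 9 + 4 + 1 + 0 + 1 + 4 + 9 = 28
h = 1/7 + (-2)²/28 = 0.142857 + 0.142857 = 0.286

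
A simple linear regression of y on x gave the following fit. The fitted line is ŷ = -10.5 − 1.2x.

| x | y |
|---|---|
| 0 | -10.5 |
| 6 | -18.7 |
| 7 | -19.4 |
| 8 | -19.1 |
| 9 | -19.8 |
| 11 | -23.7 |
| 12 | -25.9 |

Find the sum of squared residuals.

SSE = 5.5

x=0: ŷ = -10.5 − 1.2·0 = -10.5; e = -10.5 − (-10.5) = 0
x=6: ŷ = -10.5 − 1.2·6 = -17.7; e = -18.7 − (-17.7) = -1
x=7: ŷ = -10.5 − 1.2·7 = -18.9; e = -19.4 − (-18.9) = -0.5
x=8: ŷ = -10.5 − 1.2·8 = -20.1; e = -19.1 − (-20.1) = 1
x=9: ŷ = -10.5 − 1.2·9 = -21.3; e = -19.8 − (-21.3) = 1.5
x=11: ŷ = -10.5 − 1.2·11 = -23.7; e = -23.7 − (-23.7) = 0
x=12: ŷ = -10.5 − 1.2·12 = -24.9; e = -25.9 − (-24.9) = -1
SSE = 0 + 1 + 0.25 + 1 + 2.25 + 0 + 1 = 5.5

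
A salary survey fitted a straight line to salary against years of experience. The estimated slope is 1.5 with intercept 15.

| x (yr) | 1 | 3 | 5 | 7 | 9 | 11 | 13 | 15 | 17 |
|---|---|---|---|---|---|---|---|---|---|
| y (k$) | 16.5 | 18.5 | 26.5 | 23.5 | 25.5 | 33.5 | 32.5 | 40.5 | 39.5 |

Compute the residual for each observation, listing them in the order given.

0, -1, 4, -2, -3, 2, -2, 3, -1

x=1: ŷ = 15 + 1.5·1 = 16.5; e = 16.5 − 16.5 = 0
x=3: ŷ = 15 + 1.5·3 = 19.5; e = 18.5 − 19.5 = -1
x=5: ŷ = 15 + 1.5·5 = 22.5; e = 26.5 − 22.5 = 4
x=7: ŷ = 15 + 1.5·7 = 25.5; e = 23.5 − 25.5 = -2
x=9: ŷ = 15 + 1.5·9 = 28.5; e = 25.5 − 28.5 = -3
x=11: ŷ = 15 + 1.5·11 = 31.5; e = 33.5 − 31.5 = 2
x=13: ŷ = 15 + 1.5·13 = 34.5; e = 32.5 − 34.5 = -2
x=15: ŷ = 15 + 1.5·15 = 37.5; e = 40.5 − 37.5 = 3
x=17: ŷ = 15 + 1.5·17 = 40.5; e = 39.5 − 40.5 = -1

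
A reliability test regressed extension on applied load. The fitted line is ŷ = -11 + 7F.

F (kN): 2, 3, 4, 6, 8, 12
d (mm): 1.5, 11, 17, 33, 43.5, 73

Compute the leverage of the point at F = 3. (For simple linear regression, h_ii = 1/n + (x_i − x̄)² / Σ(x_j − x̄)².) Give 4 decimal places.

F̄ = (2 + 3 + 4 + 6 + 8 + 12)/6 = 5.83333
Σ(F − F̄)² = 14.6944 + 8.02778 + 3.36111 + 0.0277778 + 4.69444 + 38.0278 = 68.8333
h = 1/6 + (-2.83333)²/68.8333 = 0.166667 + 0.116626 = 0.2833

h = 0.2833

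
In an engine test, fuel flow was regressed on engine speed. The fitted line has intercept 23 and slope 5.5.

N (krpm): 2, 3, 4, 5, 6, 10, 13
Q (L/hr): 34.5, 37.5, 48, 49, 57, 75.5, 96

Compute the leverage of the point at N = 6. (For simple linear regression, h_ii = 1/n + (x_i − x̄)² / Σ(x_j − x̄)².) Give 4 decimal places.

h = 0.1431

N̄ = (2 + 3 + 4 + 5 + 6 + 10 + 13)/7 = 6.14286
Σ(N − N̄)² = 17.1633 + 9.87755 + 4.59184 + 1.30612 + 0.0204082 + 14.8776 + 47.0204 = 94.8571
h = 1/7 + (-0.142857)²/94.8571 = 0.142857 + 0.000215146 = 0.1431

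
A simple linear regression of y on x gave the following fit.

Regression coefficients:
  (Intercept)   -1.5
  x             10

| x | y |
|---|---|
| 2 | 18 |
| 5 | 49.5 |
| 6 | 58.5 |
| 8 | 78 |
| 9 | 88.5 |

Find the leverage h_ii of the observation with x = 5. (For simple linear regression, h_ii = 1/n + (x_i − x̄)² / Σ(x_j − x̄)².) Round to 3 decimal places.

h = 0.233

x̄ = (2 + 5 + 6 + 8 + 9)/5 = 6
Σ(x − x̄)² = 16 + 1 + 0 + 4 + 9 = 30
h = 1/5 + (-1)²/30 = 0.2 + 0.0333333 = 0.233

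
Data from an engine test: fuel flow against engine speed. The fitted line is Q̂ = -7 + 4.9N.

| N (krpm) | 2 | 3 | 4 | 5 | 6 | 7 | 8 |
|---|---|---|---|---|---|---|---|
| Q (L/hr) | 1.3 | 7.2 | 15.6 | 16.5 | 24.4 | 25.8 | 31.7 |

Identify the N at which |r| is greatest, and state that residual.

N = 4, r = 3

N=2: Q̂ = -7 + 4.9·2 = 2.8; r = 1.3 − 2.8 = -1.5
N=3: Q̂ = -7 + 4.9·3 = 7.7; r = 7.2 − 7.7 = -0.5
N=4: Q̂ = -7 + 4.9·4 = 12.6; r = 15.6 − 12.6 = 3
N=5: Q̂ = -7 + 4.9·5 = 17.5; r = 16.5 − 17.5 = -1
N=6: Q̂ = -7 + 4.9·6 = 22.4; r = 24.4 − 22.4 = 2
N=7: Q̂ = -7 + 4.9·7 = 27.3; r = 25.8 − 27.3 = -1.5
N=8: Q̂ = -7 + 4.9·8 = 32.2; r = 31.7 − 32.2 = -0.5
Largest |r| is 3 at N = 4, residual 3.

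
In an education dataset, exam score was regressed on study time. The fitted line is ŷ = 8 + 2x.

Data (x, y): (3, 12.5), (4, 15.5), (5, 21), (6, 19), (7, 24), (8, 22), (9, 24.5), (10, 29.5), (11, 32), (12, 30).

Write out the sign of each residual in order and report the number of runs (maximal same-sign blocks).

7 runs

x=3: ŷ = 8 + 2·3 = 14; r = 12.5 − 14 = -1.5
x=4: ŷ = 8 + 2·4 = 16; r = 15.5 − 16 = -0.5
x=5: ŷ = 8 + 2·5 = 18; r = 21 − 18 = 3
x=6: ŷ = 8 + 2·6 = 20; r = 19 − 20 = -1
x=7: ŷ = 8 + 2·7 = 22; r = 24 − 22 = 2
x=8: ŷ = 8 + 2·8 = 24; r = 22 − 24 = -2
x=9: ŷ = 8 + 2·9 = 26; r = 24.5 − 26 = -1.5
x=10: ŷ = 8 + 2·10 = 28; r = 29.5 − 28 = 1.5
x=11: ŷ = 8 + 2·11 = 30; r = 32 − 30 = 2
x=12: ŷ = 8 + 2·12 = 32; r = 30 − 32 = -2
Signs: − − + − + − − + + −
Runs: −×2, +×1, −×1, +×1, −×2, +×2, −×1 → 7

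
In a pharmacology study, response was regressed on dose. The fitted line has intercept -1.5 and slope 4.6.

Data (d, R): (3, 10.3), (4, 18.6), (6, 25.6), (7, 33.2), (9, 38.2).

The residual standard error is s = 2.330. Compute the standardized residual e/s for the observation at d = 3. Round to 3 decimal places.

ŷ = -1.5 + 4.6·3 = 12.3
e = 10.3 − 12.3 = -2
e/s = -2 / 2.330 = -0.858

-0.858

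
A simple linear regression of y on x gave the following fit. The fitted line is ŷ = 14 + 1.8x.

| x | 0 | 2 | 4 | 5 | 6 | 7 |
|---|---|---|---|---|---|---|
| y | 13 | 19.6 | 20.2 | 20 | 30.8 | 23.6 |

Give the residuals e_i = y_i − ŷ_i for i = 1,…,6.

-1, 2, -1, -3, 6, -3

x=0: ŷ = 14 + 1.8·0 = 14; e = 13 − 14 = -1
x=2: ŷ = 14 + 1.8·2 = 17.6; e = 19.6 − 17.6 = 2
x=4: ŷ = 14 + 1.8·4 = 21.2; e = 20.2 − 21.2 = -1
x=5: ŷ = 14 + 1.8·5 = 23; e = 20 − 23 = -3
x=6: ŷ = 14 + 1.8·6 = 24.8; e = 30.8 − 24.8 = 6
x=7: ŷ = 14 + 1.8·7 = 26.6; e = 23.6 − 26.6 = -3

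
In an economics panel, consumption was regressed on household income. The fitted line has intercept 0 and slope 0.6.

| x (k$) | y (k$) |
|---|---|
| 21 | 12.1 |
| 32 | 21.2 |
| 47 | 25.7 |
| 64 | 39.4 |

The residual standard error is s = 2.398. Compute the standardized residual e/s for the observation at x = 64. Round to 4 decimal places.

0.4170

ŷ = 0.6·64 = 38.4
e = 39.4 − 38.4 = 1
e/s = 1 / 2.398 = 0.4170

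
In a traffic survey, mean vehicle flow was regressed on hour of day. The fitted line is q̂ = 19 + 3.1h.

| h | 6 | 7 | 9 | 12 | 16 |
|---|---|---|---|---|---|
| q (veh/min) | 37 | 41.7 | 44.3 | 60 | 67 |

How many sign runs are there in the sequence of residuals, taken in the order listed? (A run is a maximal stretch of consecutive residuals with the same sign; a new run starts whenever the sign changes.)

5 runs

h=6: q̂ = 19 + 3.1·6 = 37.6; e = 37 − 37.6 = -0.6
h=7: q̂ = 19 + 3.1·7 = 40.7; e = 41.7 − 40.7 = 1
h=9: q̂ = 19 + 3.1·9 = 46.9; e = 44.3 − 46.9 = -2.6
h=12: q̂ = 19 + 3.1·12 = 56.2; e = 60 − 56.2 = 3.8
h=16: q̂ = 19 + 3.1·16 = 68.6; e = 67 − 68.6 = -1.6
Signs: − + − + −
Runs: −×1, +×1, −×1, +×1, −×1 → 5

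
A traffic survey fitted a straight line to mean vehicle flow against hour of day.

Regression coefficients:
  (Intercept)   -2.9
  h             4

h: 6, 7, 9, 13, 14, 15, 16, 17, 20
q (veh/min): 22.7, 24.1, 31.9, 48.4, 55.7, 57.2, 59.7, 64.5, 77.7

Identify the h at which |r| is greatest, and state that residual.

h = 14, r = 2.6

h=6: q̂ = -2.9 + 4·6 = 21.1; r = 22.7 − 21.1 = 1.6
h=7: q̂ = -2.9 + 4·7 = 25.1; r = 24.1 − 25.1 = -1
h=9: q̂ = -2.9 + 4·9 = 33.1; r = 31.9 − 33.1 = -1.2
h=13: q̂ = -2.9 + 4·13 = 49.1; r = 48.4 − 49.1 = -0.7
h=14: q̂ = -2.9 + 4·14 = 53.1; r = 55.7 − 53.1 = 2.6
h=15: q̂ = -2.9 + 4·15 = 57.1; r = 57.2 − 57.1 = 0.1
h=16: q̂ = -2.9 + 4·16 = 61.1; r = 59.7 − 61.1 = -1.4
h=17: q̂ = -2.9 + 4·17 = 65.1; r = 64.5 − 65.1 = -0.6
h=20: q̂ = -2.9 + 4·20 = 77.1; r = 77.7 − 77.1 = 0.6
Largest |r| is 2.6 at h = 14, residual 2.6.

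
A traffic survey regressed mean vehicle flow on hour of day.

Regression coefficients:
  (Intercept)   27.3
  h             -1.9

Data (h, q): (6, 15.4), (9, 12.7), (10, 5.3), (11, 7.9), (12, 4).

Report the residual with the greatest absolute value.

r = -3

h=6: ŷ = 27.3 − 1.9·6 = 15.9; r = 15.4 − 15.9 = -0.5
h=9: ŷ = 27.3 − 1.9·9 = 10.2; r = 12.7 − 10.2 = 2.5
h=10: ŷ = 27.3 − 1.9·10 = 8.3; r = 5.3 − 8.3 = -3
h=11: ŷ = 27.3 − 1.9·11 = 6.4; r = 7.9 − 6.4 = 1.5
h=12: ŷ = 27.3 − 1.9·12 = 4.5; r = 4 − 4.5 = -0.5
Largest |r| is 3 at h = 10, residual -3.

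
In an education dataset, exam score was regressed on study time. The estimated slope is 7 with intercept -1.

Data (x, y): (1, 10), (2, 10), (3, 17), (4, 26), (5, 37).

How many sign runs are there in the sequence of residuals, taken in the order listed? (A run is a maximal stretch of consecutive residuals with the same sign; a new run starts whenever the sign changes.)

x=1: ŷ = -1 + 7·1 = 6; r = 10 − 6 = 4
x=2: ŷ = -1 + 7·2 = 13; r = 10 − 13 = -3
x=3: ŷ = -1 + 7·3 = 20; r = 17 − 20 = -3
x=4: ŷ = -1 + 7·4 = 27; r = 26 − 27 = -1
x=5: ŷ = -1 + 7·5 = 34; r = 37 − 34 = 3
Signs: + − − − +
Runs: +×1, −×3, +×1 → 3

3 runs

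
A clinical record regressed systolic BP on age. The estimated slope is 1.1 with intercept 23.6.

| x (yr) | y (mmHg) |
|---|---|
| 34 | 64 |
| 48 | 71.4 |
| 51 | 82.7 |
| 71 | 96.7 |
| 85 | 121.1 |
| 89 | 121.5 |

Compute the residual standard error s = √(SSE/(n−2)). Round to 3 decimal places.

x=34: ŷ = 23.6 + 1.1·34 = 61; r = 64 − 61 = 3
x=48: ŷ = 23.6 + 1.1·48 = 76.4; r = 71.4 − 76.4 = -5
x=51: ŷ = 23.6 + 1.1·51 = 79.7; r = 82.7 − 79.7 = 3
x=71: ŷ = 23.6 + 1.1·71 = 101.7; r = 96.7 − 101.7 = -5
x=85: ŷ = 23.6 + 1.1·85 = 117.1; r = 121.1 − 117.1 = 4
x=89: ŷ = 23.6 + 1.1·89 = 121.5; r = 121.5 − 121.5 = 0
SSE = 9 + 25 + 9 + 25 + 16 + 0 = 84
s = √(84/4) = √21 ≈ 4.583

s = 4.583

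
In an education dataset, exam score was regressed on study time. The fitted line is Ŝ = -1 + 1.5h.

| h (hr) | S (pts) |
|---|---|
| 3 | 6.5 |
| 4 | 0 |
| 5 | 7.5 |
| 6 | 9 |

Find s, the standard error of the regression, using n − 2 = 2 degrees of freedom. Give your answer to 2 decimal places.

h=3: Ŝ = -1 + 1.5·3 = 3.5; r = 6.5 − 3.5 = 3
h=4: Ŝ = -1 + 1.5·4 = 5; r = 0 − 5 = -5
h=5: Ŝ = -1 + 1.5·5 = 6.5; r = 7.5 − 6.5 = 1
h=6: Ŝ = -1 + 1.5·6 = 8; r = 9 − 8 = 1
SSE = 9 + 25 + 1 + 1 = 36
s = √(36/2) = √18 ≈ 4.24

s = 4.24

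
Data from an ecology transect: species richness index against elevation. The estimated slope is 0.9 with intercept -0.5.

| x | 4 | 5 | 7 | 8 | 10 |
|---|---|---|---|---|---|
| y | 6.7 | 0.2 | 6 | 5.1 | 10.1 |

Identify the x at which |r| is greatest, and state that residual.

x=4: ŷ = -0.5 + 0.9·4 = 3.1; r = 6.7 − 3.1 = 3.6
x=5: ŷ = -0.5 + 0.9·5 = 4; r = 0.2 − 4 = -3.8
x=7: ŷ = -0.5 + 0.9·7 = 5.8; r = 6 − 5.8 = 0.2
x=8: ŷ = -0.5 + 0.9·8 = 6.7; r = 5.1 − 6.7 = -1.6
x=10: ŷ = -0.5 + 0.9·10 = 8.5; r = 10.1 − 8.5 = 1.6
Largest |r| is 3.8 at x = 5, residual -3.8.

x = 5, r = -3.8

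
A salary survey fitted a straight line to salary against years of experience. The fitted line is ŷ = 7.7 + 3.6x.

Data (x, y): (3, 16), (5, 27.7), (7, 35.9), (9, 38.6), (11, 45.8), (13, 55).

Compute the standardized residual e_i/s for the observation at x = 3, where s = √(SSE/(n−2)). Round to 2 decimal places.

-1.02

x=3: ŷ = 7.7 + 3.6·3 = 18.5; e = 16 − 18.5 = -2.5
x=5: ŷ = 7.7 + 3.6·5 = 25.7; e = 27.7 − 25.7 = 2
x=7: ŷ = 7.7 + 3.6·7 = 32.9; e = 35.9 − 32.9 = 3
x=9: ŷ = 7.7 + 3.6·9 = 40.1; e = 38.6 − 40.1 = -1.5
x=11: ŷ = 7.7 + 3.6·11 = 47.3; e = 45.8 − 47.3 = -1.5
x=13: ŷ = 7.7 + 3.6·13 = 54.5; e = 55 − 54.5 = 0.5
SSE = 6.25 + 4 + 9 + 2.25 + 2.25 + 0.25 = 24
s = √(24/4) = 2.44949
e/s = -2.5 / 2.44949 = -1.02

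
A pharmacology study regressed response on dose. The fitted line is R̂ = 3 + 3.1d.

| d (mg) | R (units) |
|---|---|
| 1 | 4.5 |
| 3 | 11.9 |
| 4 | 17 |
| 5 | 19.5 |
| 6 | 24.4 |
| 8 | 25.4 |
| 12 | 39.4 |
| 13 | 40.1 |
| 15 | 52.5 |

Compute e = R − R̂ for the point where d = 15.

e = 3

R̂ = 3 + 3.1·15 = 49.5
e = 52.5 − 49.5 = 3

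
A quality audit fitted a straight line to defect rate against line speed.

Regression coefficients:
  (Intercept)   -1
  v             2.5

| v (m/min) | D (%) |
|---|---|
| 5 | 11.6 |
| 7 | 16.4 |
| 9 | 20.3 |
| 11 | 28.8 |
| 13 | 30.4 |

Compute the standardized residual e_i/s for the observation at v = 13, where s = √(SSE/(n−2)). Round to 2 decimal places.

v=5: ŷ = -1 + 2.5·5 = 11.5; e = 11.6 − 11.5 = 0.1
v=7: ŷ = -1 + 2.5·7 = 16.5; e = 16.4 − 16.5 = -0.1
v=9: ŷ = -1 + 2.5·9 = 21.5; e = 20.3 − 21.5 = -1.2
v=11: ŷ = -1 + 2.5·11 = 26.5; e = 28.8 − 26.5 = 2.3
v=13: ŷ = -1 + 2.5·13 = 31.5; e = 30.4 − 31.5 = -1.1
SSE = 0.01 + 0.01 + 1.44 + 5.29 + 1.21 = 7.96
s = √(7.96/3) = 1.62891
e/s = -1.1 / 1.62891 = -0.68

-0.68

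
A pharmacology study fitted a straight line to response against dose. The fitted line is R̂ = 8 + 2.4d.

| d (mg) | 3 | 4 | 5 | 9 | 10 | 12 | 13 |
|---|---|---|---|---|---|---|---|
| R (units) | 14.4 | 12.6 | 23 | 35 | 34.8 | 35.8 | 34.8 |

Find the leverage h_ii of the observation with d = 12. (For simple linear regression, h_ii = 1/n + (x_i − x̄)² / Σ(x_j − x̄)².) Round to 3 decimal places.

d̄ = (3 + 4 + 5 + 9 + 10 + 12 + 13)/7 = 8
Σ(d − d̄)² = 25 + 16 + 9 + 1 + 4 + 16 + 25 = 96
h = 1/7 + (4)²/96 = 0.142857 + 0.166667 = 0.310

h = 0.310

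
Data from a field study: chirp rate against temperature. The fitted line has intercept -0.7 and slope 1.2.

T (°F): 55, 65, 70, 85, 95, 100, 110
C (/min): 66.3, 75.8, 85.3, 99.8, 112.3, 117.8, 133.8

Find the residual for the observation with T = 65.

Ĉ = -0.7 + 1.2·65 = 77.3
e = 75.8 − 77.3 = -1.5

e = -1.5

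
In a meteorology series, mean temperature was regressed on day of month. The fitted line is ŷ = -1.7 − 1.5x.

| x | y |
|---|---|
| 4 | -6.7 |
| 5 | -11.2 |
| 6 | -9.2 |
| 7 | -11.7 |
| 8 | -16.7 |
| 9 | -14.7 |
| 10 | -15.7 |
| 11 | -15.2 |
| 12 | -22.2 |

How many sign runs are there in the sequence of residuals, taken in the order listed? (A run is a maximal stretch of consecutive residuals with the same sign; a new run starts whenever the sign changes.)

6 runs

x=4: ŷ = -1.7 − 1.5·4 = -7.7; e = -6.7 − (-7.7) = 1
x=5: ŷ = -1.7 − 1.5·5 = -9.2; e = -11.2 − (-9.2) = -2
x=6: ŷ = -1.7 − 1.5·6 = -10.7; e = -9.2 − (-10.7) = 1.5
x=7: ŷ = -1.7 − 1.5·7 = -12.2; e = -11.7 − (-12.2) = 0.5
x=8: ŷ = -1.7 − 1.5·8 = -13.7; e = -16.7 − (-13.7) = -3
x=9: ŷ = -1.7 − 1.5·9 = -15.2; e = -14.7 − (-15.2) = 0.5
x=10: ŷ = -1.7 − 1.5·10 = -16.7; e = -15.7 − (-16.7) = 1
x=11: ŷ = -1.7 − 1.5·11 = -18.2; e = -15.2 − (-18.2) = 3
x=12: ŷ = -1.7 − 1.5·12 = -19.7; e = -22.2 − (-19.7) = -2.5
Signs: + − + + − + + + −
Runs: +×1, −×1, +×2, −×1, +×3, −×1 → 6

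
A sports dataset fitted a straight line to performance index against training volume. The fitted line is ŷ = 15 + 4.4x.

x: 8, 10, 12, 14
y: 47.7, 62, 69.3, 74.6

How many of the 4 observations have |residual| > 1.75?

x=8: ŷ = 15 + 4.4·8 = 50.2; r = 47.7 − 50.2 = -2.5
x=10: ŷ = 15 + 4.4·10 = 59; r = 62 − 59 = 3
x=12: ŷ = 15 + 4.4·12 = 67.8; r = 69.3 − 67.8 = 1.5
x=14: ŷ = 15 + 4.4·14 = 76.6; r = 74.6 − 76.6 = -2
|r| > 1.75: x=8 (|r|=2.5), x=10 (|r|=3), x=14 (|r|=2) → 3

3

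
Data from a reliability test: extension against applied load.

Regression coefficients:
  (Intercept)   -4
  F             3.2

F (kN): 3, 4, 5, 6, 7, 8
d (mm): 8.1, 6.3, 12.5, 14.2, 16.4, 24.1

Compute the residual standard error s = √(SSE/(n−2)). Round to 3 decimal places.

s = 2.449

F=3: ŷ = -4 + 3.2·3 = 5.6; e = 8.1 − 5.6 = 2.5
F=4: ŷ = -4 + 3.2·4 = 8.8; e = 6.3 − 8.8 = -2.5
F=5: ŷ = -4 + 3.2·5 = 12; e = 12.5 − 12 = 0.5
F=6: ŷ = -4 + 3.2·6 = 15.2; e = 14.2 − 15.2 = -1
F=7: ŷ = -4 + 3.2·7 = 18.4; e = 16.4 − 18.4 = -2
F=8: ŷ = -4 + 3.2·8 = 21.6; e = 24.1 − 21.6 = 2.5
SSE = 6.25 + 6.25 + 0.25 + 1 + 4 + 6.25 = 24
s = √(24/4) = √6 ≈ 2.449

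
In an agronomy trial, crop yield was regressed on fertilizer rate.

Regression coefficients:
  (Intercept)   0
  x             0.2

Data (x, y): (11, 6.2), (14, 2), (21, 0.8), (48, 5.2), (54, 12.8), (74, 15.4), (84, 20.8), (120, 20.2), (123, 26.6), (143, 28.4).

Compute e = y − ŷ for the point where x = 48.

ŷ = 0.2·48 = 9.6
e = 5.2 − 9.6 = -4.4

e = -4.4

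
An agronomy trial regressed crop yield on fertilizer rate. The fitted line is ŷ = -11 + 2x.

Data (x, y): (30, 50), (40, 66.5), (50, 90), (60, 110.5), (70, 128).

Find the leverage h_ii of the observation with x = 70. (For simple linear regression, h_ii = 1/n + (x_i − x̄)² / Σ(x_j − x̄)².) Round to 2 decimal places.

h = 0.60

x̄ = (30 + 40 + 50 + 60 + 70)/5 = 50
Σ(x − x̄)² = 400 + 100 + 0 + 100 + 400 = 1000
h = 1/5 + (20)²/1000 = 0.2 + 0.4 = 0.60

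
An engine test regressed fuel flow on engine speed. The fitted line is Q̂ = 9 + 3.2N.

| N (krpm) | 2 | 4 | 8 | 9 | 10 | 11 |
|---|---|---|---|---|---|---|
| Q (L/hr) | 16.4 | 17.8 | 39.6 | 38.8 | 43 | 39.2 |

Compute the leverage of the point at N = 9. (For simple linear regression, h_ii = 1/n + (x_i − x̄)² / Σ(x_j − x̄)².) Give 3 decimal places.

N̄ = (2 + 4 + 8 + 9 + 10 + 11)/6 = 7.33333
Σ(N − N̄)² = 28.4444 + 11.1111 + 0.444444 + 2.77778 + 7.11111 + 13.4444 = 63.3333
h = 1/6 + (1.66667)²/63.3333 = 0.166667 + 0.0438596 = 0.211

h = 0.211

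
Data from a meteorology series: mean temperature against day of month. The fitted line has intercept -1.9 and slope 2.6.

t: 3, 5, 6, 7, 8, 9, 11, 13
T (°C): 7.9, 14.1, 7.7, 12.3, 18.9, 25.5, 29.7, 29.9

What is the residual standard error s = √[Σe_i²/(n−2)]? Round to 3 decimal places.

t=3: ŷ = -1.9 + 2.6·3 = 5.9; e = 7.9 − 5.9 = 2
t=5: ŷ = -1.9 + 2.6·5 = 11.1; e = 14.1 − 11.1 = 3
t=6: ŷ = -1.9 + 2.6·6 = 13.7; e = 7.7 − 13.7 = -6
t=7: ŷ = -1.9 + 2.6·7 = 16.3; e = 12.3 − 16.3 = -4
t=8: ŷ = -1.9 + 2.6·8 = 18.9; e = 18.9 − 18.9 = 0
t=9: ŷ = -1.9 + 2.6·9 = 21.5; e = 25.5 − 21.5 = 4
t=11: ŷ = -1.9 + 2.6·11 = 26.7; e = 29.7 − 26.7 = 3
t=13: ŷ = -1.9 + 2.6·13 = 31.9; e = 29.9 − 31.9 = -2
SSE = 4 + 9 + 36 + 16 + 0 + 16 + 9 + 4 = 94
s = √(94/6) = √15.6667 ≈ 3.958

s = 3.958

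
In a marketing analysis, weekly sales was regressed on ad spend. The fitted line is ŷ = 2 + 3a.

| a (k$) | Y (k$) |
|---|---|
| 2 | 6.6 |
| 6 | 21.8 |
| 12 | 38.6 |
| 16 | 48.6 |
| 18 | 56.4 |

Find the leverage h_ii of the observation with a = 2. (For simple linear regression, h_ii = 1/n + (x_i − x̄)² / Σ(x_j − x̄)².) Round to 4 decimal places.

ā = (2 + 6 + 12 + 16 + 18)/5 = 10.8
Σ(a − ā)² = 77.44 + 23.04 + 1.44 + 27.04 + 51.84 = 180.8
h = 1/5 + (-8.8)²/180.8 = 0.2 + 0.428319 = 0.6283

h = 0.6283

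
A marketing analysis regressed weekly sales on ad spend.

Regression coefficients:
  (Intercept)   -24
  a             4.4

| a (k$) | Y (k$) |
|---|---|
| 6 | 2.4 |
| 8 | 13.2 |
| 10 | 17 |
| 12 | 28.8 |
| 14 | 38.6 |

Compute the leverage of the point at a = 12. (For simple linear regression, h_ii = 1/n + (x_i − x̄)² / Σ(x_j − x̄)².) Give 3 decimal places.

ā = (6 + 8 + 10 + 12 + 14)/5 = 10
Σ(a − ā)² = 16 + 4 + 0 + 4 + 16 = 40
h = 1/5 + (2)²/40 = 0.2 + 0.1 = 0.300

h = 0.300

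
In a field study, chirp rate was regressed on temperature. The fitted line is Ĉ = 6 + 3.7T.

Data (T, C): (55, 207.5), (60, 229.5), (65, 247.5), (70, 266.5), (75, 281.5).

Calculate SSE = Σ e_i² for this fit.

SSE = 13.5

T=55: Ĉ = 6 + 3.7·55 = 209.5; e = 207.5 − 209.5 = -2
T=60: Ĉ = 6 + 3.7·60 = 228; e = 229.5 − 228 = 1.5
T=65: Ĉ = 6 + 3.7·65 = 246.5; e = 247.5 − 246.5 = 1
T=70: Ĉ = 6 + 3.7·70 = 265; e = 266.5 − 265 = 1.5
T=75: Ĉ = 6 + 3.7·75 = 283.5; e = 281.5 − 283.5 = -2
SSE = 4 + 2.25 + 1 + 2.25 + 4 = 13.5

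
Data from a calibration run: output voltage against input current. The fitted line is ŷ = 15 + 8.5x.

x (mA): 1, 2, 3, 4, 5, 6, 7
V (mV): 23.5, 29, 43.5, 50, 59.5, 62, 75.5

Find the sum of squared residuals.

x=1: ŷ = 15 + 8.5·1 = 23.5; e = 23.5 − 23.5 = 0
x=2: ŷ = 15 + 8.5·2 = 32; e = 29 − 32 = -3
x=3: ŷ = 15 + 8.5·3 = 40.5; e = 43.5 − 40.5 = 3
x=4: ŷ = 15 + 8.5·4 = 49; e = 50 − 49 = 1
x=5: ŷ = 15 + 8.5·5 = 57.5; e = 59.5 − 57.5 = 2
x=6: ŷ = 15 + 8.5·6 = 66; e = 62 − 66 = -4
x=7: ŷ = 15 + 8.5·7 = 74.5; e = 75.5 − 74.5 = 1
SSE = 0 + 9 + 9 + 1 + 4 + 16 + 1 = 40

SSE = 40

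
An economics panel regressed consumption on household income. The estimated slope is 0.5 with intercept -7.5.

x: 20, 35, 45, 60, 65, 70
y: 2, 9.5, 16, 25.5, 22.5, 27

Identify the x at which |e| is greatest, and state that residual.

x=20: ŷ = -7.5 + 0.5·20 = 2.5; e = 2 − 2.5 = -0.5
x=35: ŷ = -7.5 + 0.5·35 = 10; e = 9.5 − 10 = -0.5
x=45: ŷ = -7.5 + 0.5·45 = 15; e = 16 − 15 = 1
x=60: ŷ = -7.5 + 0.5·60 = 22.5; e = 25.5 − 22.5 = 3
x=65: ŷ = -7.5 + 0.5·65 = 25; e = 22.5 − 25 = -2.5
x=70: ŷ = -7.5 + 0.5·70 = 27.5; e = 27 − 27.5 = -0.5
Largest |e| is 3 at x = 60, residual 3.

x = 60, e = 3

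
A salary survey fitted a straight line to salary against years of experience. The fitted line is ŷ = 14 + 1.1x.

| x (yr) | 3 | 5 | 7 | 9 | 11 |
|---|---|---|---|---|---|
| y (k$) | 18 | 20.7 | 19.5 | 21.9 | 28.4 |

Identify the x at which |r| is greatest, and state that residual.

x=3: ŷ = 14 + 1.1·3 = 17.3; r = 18 − 17.3 = 0.7
x=5: ŷ = 14 + 1.1·5 = 19.5; r = 20.7 − 19.5 = 1.2
x=7: ŷ = 14 + 1.1·7 = 21.7; r = 19.5 − 21.7 = -2.2
x=9: ŷ = 14 + 1.1·9 = 23.9; r = 21.9 − 23.9 = -2
x=11: ŷ = 14 + 1.1·11 = 26.1; r = 28.4 − 26.1 = 2.3
Largest |r| is 2.3 at x = 11, residual 2.3.

x = 11, r = 2.3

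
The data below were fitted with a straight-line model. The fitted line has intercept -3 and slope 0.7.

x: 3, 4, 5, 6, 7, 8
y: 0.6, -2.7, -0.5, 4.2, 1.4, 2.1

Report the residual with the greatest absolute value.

x=3: ŷ = -3 + 0.7·3 = -0.9; e = 0.6 − (-0.9) = 1.5
x=4: ŷ = -3 + 0.7·4 = -0.2; e = -2.7 − (-0.2) = -2.5
x=5: ŷ = -3 + 0.7·5 = 0.5; e = -0.5 − 0.5 = -1
x=6: ŷ = -3 + 0.7·6 = 1.2; e = 4.2 − 1.2 = 3
x=7: ŷ = -3 + 0.7·7 = 1.9; e = 1.4 − 1.9 = -0.5
x=8: ŷ = -3 + 0.7·8 = 2.6; e = 2.1 − 2.6 = -0.5
Largest |e| is 3 at x = 6, residual 3.

e = 3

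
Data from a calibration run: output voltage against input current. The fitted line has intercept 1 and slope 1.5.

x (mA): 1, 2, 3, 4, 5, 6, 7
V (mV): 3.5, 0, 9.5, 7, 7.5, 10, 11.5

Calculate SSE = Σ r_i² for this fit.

SSE = 34

x=1: V̂ = 1 + 1.5·1 = 2.5; r = 3.5 − 2.5 = 1
x=2: V̂ = 1 + 1.5·2 = 4; r = 0 − 4 = -4
x=3: V̂ = 1 + 1.5·3 = 5.5; r = 9.5 − 5.5 = 4
x=4: V̂ = 1 + 1.5·4 = 7; r = 7 − 7 = 0
x=5: V̂ = 1 + 1.5·5 = 8.5; r = 7.5 − 8.5 = -1
x=6: V̂ = 1 + 1.5·6 = 10; r = 10 − 10 = 0
x=7: V̂ = 1 + 1.5·7 = 11.5; r = 11.5 − 11.5 = 0
SSE = 1 + 16 + 16 + 0 + 1 + 0 + 0 = 34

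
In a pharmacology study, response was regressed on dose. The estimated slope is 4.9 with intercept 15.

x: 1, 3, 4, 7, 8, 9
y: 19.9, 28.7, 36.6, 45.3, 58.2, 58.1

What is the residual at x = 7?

e = -4

ŷ = 15 + 4.9·7 = 49.3
e = 45.3 − 49.3 = -4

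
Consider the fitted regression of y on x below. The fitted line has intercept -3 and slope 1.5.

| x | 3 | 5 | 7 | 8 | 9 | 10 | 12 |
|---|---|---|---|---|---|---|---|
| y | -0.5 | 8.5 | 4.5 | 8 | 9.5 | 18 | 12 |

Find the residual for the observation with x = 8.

ŷ = -3 + 1.5·8 = 9
r = 8 − 9 = -1

r = -1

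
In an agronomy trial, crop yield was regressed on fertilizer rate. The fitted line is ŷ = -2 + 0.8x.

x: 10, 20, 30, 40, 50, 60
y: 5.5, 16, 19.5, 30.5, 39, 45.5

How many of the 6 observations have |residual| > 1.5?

2

x=10: ŷ = -2 + 0.8·10 = 6; e = 5.5 − 6 = -0.5
x=20: ŷ = -2 + 0.8·20 = 14; e = 16 − 14 = 2
x=30: ŷ = -2 + 0.8·30 = 22; e = 19.5 − 22 = -2.5
x=40: ŷ = -2 + 0.8·40 = 30; e = 30.5 − 30 = 0.5
x=50: ŷ = -2 + 0.8·50 = 38; e = 39 − 38 = 1
x=60: ŷ = -2 + 0.8·60 = 46; e = 45.5 − 46 = -0.5
|e| > 1.5: x=20 (|e|=2), x=30 (|e|=2.5) → 2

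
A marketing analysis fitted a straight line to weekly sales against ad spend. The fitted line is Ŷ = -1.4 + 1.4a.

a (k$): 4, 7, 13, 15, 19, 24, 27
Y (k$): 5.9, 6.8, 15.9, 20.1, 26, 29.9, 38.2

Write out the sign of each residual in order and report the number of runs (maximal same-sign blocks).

a=4: Ŷ = -1.4 + 1.4·4 = 4.2; r = 5.9 − 4.2 = 1.7
a=7: Ŷ = -1.4 + 1.4·7 = 8.4; r = 6.8 − 8.4 = -1.6
a=13: Ŷ = -1.4 + 1.4·13 = 16.8; r = 15.9 − 16.8 = -0.9
a=15: Ŷ = -1.4 + 1.4·15 = 19.6; r = 20.1 − 19.6 = 0.5
a=19: Ŷ = -1.4 + 1.4·19 = 25.2; r = 26 − 25.2 = 0.8
a=24: Ŷ = -1.4 + 1.4·24 = 32.2; r = 29.9 − 32.2 = -2.3
a=27: Ŷ = -1.4 + 1.4·27 = 36.4; r = 38.2 − 36.4 = 1.8
Signs: + − − + + − +
Runs: +×1, −×2, +×2, −×1, +×1 → 5

5 runs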